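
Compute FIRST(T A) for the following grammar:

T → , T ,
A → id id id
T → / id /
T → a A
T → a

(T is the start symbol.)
FIRST sets of the non-terminals involved (from the grammar, by fixed-point iteration):
  FIRST(T) = { ',', '/', 'a' }

To compute FIRST(T A), process the symbols left to right:
Symbol T is a non-terminal. Add FIRST(T) \ {ε} = { ',', '/', 'a' }
T is not nullable (ε ∉ FIRST(T)), so stop here.
FIRST(T A) = { ',', '/', 'a' }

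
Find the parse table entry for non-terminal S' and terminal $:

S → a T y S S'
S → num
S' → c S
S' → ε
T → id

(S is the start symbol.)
To find M[S', $], we find productions for S' where $ is in the predict set (PREDICT(N → α) = (FIRST(α) \ {ε}) ∪ (FOLLOW(N) if α ⇒* ε)).

Relevant sets:
  FOLLOW(S') = { $, 'c' }

S' → c S: PREDICT = { 'c' }
S' → ε: PREDICT = { $, 'c' }
  $ is in predict set, so this production goes in M[S', $]

M[S', $] = S' → ε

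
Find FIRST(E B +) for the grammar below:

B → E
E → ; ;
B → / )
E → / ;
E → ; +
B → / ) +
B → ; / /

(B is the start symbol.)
FIRST sets of the non-terminals involved (from the grammar, by fixed-point iteration):
  FIRST(E) = { '/', ';' }

To compute FIRST(E B +), process the symbols left to right:
Symbol E is a non-terminal. Add FIRST(E) \ {ε} = { '/', ';' }
E is not nullable (ε ∉ FIRST(E)), so stop here.
FIRST(E B +) = { '/', ';' }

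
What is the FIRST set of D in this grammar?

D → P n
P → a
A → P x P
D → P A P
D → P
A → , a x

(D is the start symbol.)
FIRST sets of the other non-terminals involved (by the same procedure, iterated to a fixed point):
  FIRST(P) = { 'a' }

From D → P n:
  - P is a non-terminal: add FIRST(P) \ {ε} = { 'a' }
    P is not nullable, so stop
From D → P A P:
  - P is a non-terminal: add FIRST(P) \ {ε} = { 'a' }
    P is not nullable, so stop
From D → P:
  - P is a non-terminal: add FIRST(P) \ {ε} = { 'a' }
    P is not nullable, so stop

Collecting: FIRST(D) = { 'a' }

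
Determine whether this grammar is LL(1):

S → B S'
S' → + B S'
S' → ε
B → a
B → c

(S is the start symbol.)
A grammar is LL(1) if for each non-terminal N with multiple productions, the predict sets of those productions are pairwise disjoint, where PREDICT(N → α) = (FIRST(α) \ {ε}) ∪ (FOLLOW(N) if α ⇒* ε).

Relevant sets:
  FOLLOW(S') = { $ }

For S':
  PREDICT(S' → '+' B S') = { '+' }
  PREDICT(S' → ε) = { $ }
For B:
  PREDICT(B → a) = { 'a' }
  PREDICT(B → c) = { 'c' }
S has a single production, so nothing to check there.

All predict sets are disjoint. The grammar IS LL(1).

Answer: Yes, the grammar is LL(1).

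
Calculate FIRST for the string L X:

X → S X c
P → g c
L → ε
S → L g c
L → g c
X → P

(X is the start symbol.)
FIRST sets of the non-terminals involved (from the grammar, by fixed-point iteration):
  FIRST(L) = { 'g', ε }
  FIRST(X) = { 'g' }

To compute FIRST(L X), process the symbols left to right:
Symbol L is a non-terminal. Add FIRST(L) \ {ε} = { 'g' }
L is nullable (ε ∈ FIRST(L)), continue to the next symbol.
Symbol X is a non-terminal. Add FIRST(X) \ {ε} = { 'g' }
X is not nullable (ε ∉ FIRST(X)), so stop here.
FIRST(L X) = { 'g' }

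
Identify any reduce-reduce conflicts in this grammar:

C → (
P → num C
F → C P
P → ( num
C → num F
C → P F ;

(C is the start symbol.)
No reduce-reduce conflicts

Augment with C' → C and build the canonical LR(0) collection (I0 = CLOSURE({[C' → . C]}), then GOTO on every symbol after a dot until no new states appear). It has 15 states:
  I0: { [C → . (], [C → . P F ;], [C → . num F], [C' → . C], [P → . ( num], [P → . num C] }  — shift
  I1: { [C → ( .], [P → ( . num] }  — shift, reduce
  I2: { [C' → C .] }  — accept
  I3: { [C → . (], [C → . P F ;], [C → . num F], [C → P . F ;], [F → . C P], [P → . ( num], [P → . num C] }  — shift
  I4: { [C → . (], [C → . P F ;], [C → . num F], [C → num . F], [F → . C P], [P → . ( num], [P → . num C], [P → num . C] }  — shift
  I5: { [F → C . P], [P → . ( num], [P → . num C], [P → num C .] }  — shift, reduce
  I6: { [C → num F .] }  — reduce
  I7: { [P → ( . num] }  — shift
  I8: { [F → C P .] }  — reduce
  I9: { [C → . (], [C → . P F ;], [C → . num F], [P → . ( num], [P → . num C], [P → num . C] }  — shift
  I10: { [P → num C .] }  — reduce
  I11: { [P → ( num .] }  — reduce
  I12: { [F → C . P], [P → . ( num], [P → . num C] }  — shift
  I13: { [C → P F . ;] }  — shift
  I14: { [C → P F ; .] }  — reduce

No state contains more than one complete item.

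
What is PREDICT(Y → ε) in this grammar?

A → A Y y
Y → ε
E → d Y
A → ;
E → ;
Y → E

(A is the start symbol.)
{ 'y' }

PREDICT(Y → ε) = (FIRST(RHS) \ {ε}) ∪ (FOLLOW(Y) if ε ∈ FIRST(RHS), i.e. RHS ⇒* ε)
The right-hand side is ε (FIRST(ε) = { ε }), so the predict set is FOLLOW(Y) = { 'y' }
PREDICT(Y → ε) = { 'y' }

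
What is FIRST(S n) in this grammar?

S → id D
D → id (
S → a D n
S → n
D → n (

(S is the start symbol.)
{ 'a', 'id', 'n' }

FIRST sets of the non-terminals involved (from the grammar, by fixed-point iteration):
  FIRST(S) = { 'a', 'id', 'n' }

To compute FIRST(S n), process the symbols left to right:
Symbol S is a non-terminal. Add FIRST(S) \ {ε} = { 'a', 'id', 'n' }
S is not nullable (ε ∉ FIRST(S)), so stop here.
FIRST(S n) = { 'a', 'id', 'n' }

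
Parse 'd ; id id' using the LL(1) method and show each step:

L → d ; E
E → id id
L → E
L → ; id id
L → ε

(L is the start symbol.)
LL(1) parsing maintains a stack (initially the start symbol over $) and the input. At each step: if the stack top is a terminal, match it against the current input token; if it is a non-terminal N, replace it with the RHS of M[N, lookahead] (the unique production whose predict set contains the lookahead).

Stack is shown with the top on the left.

Stack    Input        Action
----------------------------
L $      d ; id id $  output L → d ; E
d ; E $  d ; id id $  match 'd'
; E $    ; id id $    match ';'
E $      id id $      output E → id id
id id $  id id $      match 'id'
id $     id $         match 'id'
$        $            accept

The string is accepted.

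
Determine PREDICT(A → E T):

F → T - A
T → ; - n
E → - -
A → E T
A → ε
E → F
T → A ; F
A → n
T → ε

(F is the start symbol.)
PREDICT(A → E T) = (FIRST(RHS) \ {ε}) ∪ (FOLLOW(A) if ε ∈ FIRST(RHS), i.e. RHS ⇒* ε)
FIRST(E) = { '-', ';', 'n' }
FIRST(E T) = { '-', ';', 'n' }
ε ∉ FIRST(E T), so FOLLOW(A) is not added.
PREDICT(A → E T) = { '-', ';', 'n' }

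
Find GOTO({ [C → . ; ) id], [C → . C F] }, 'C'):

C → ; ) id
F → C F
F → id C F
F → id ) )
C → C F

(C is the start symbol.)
GOTO(I, 'C') = CLOSURE({ [A → αX.β] : [A → α.Xβ] ∈ I, X = 'C' })

Items with dot before 'C', with the dot advanced:
  [C → . C F] → [C → C . F]
Closure of the advanced items:
  [C → C . F] has the dot before F: add [F → . C F], [F → . id C F], [F → . id ) )]
  [F → . C F] has the dot before C: add [C → . ; ) id], [C → . C F]

GOTO = { [C → . ; ) id], [C → . C F], [C → C . F], [F → . C F], [F → . id ) )], [F → . id C F] }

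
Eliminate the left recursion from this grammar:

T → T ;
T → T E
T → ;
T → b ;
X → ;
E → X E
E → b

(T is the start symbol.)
T → ; T'
T → b ; T'
T' → ; T'
T' → E T'
T' → ε
X → ;
E → X E
E → b

T is directly left-recursive. The standard transformation for
  A → A α₁ | ... | A α_m | β₁ | ... | β_n
is
  A  → β₁ A' | ... | β_n A'
  A' → α₁ A' | ... | α_m A' | ε

T → ; becomes T → ; T'
T → b ; becomes T → b ; T'
T → T ; becomes T' → ; T'
T → T E becomes T' → E T'
Add T' → ε

Productions for other non-terminals are unchanged:
  X → ;
  E → X E
  E → b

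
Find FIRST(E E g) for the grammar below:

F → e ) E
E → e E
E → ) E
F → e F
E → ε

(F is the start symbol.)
{ ')', 'e', 'g' }

FIRST sets of the non-terminals involved (from the grammar, by fixed-point iteration):
  FIRST(E) = { ')', 'e', ε }

To compute FIRST(E E g), process the symbols left to right:
Symbol E is a non-terminal. Add FIRST(E) \ {ε} = { ')', 'e' }
E is nullable (ε ∈ FIRST(E)), continue to the next symbol.
Symbol E is a non-terminal. Add FIRST(E) \ {ε} = { ')', 'e' }
E is nullable (ε ∈ FIRST(E)), continue to the next symbol.
Symbol g is a terminal. Add 'g' and stop.
FIRST(E E g) = { ')', 'e', 'g' }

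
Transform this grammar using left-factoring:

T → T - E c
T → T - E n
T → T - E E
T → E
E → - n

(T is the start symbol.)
Left-factoring transforms A → αβ₁ | αβ₂ into A → αA' and A' → β₁ | β₂
(α is the longest common prefix among the alternatives). Repeat until
no nonterminal has two alternatives with a common prefix.

Round 1: T has alternatives sharing prefix 'T - E'. Introduce T': T → T - E T'
  Add: T' → c
  Add: T' → n
  Add: T' → E

No remaining common prefixes — done.

Resulting grammar:
T → T - E T'
T' → c
T' → n
T' → E
T → E
E → - n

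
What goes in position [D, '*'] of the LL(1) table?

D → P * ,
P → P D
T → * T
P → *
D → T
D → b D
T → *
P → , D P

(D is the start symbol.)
D → P * ,, D → T

To find M[D, '*'], we find productions for D where '*' is in the predict set (PREDICT(N → α) = (FIRST(α) \ {ε}) ∪ (FOLLOW(N) if α ⇒* ε)).

Relevant sets:
  FIRST(P) = { '*', ',' }
  FIRST(T) = { '*' }

D → P * ,: PREDICT = { '*', ',' }
  '*' is in predict set, so this production goes in M[D, '*']
D → T: PREDICT = { '*' }
  '*' is in predict set, so this production goes in M[D, '*']
D → b D: PREDICT = { 'b' }

M[D, '*'] = D → P * ,, D → T  (a multiply-defined cell — the grammar is not LL(1))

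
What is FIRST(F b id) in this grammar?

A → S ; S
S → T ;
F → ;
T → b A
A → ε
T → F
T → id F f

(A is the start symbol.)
FIRST sets of the non-terminals involved (from the grammar, by fixed-point iteration):
  FIRST(F) = { ';' }

To compute FIRST(F b id), process the symbols left to right:
Symbol F is a non-terminal. Add FIRST(F) \ {ε} = { ';' }
F is not nullable (ε ∉ FIRST(F)), so stop here.
FIRST(F b id) = { ';' }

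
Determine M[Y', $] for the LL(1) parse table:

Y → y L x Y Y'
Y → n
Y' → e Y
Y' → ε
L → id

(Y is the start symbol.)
To find M[Y', $], we find productions for Y' where $ is in the predict set (PREDICT(N → α) = (FIRST(α) \ {ε}) ∪ (FOLLOW(N) if α ⇒* ε)).

Relevant sets:
  FOLLOW(Y') = { $, 'e' }

Y' → e Y: PREDICT = { 'e' }
Y' → ε: PREDICT = { $, 'e' }
  $ is in predict set, so this production goes in M[Y', $]

M[Y', $] = Y' → ε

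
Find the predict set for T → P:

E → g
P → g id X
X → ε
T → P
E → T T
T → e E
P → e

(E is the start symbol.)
{ 'e', 'g' }

PREDICT(T → P) = (FIRST(RHS) \ {ε}) ∪ (FOLLOW(T) if ε ∈ FIRST(RHS), i.e. RHS ⇒* ε)
FIRST(P) = { 'e', 'g' }
FIRST(P) = { 'e', 'g' }
ε ∉ FIRST(P), so FOLLOW(T) is not added.
PREDICT(T → P) = { 'e', 'g' }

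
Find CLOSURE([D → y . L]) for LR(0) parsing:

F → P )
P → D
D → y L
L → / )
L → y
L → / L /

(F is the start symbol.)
To compute CLOSURE, for each item [A → α.Bβ] where B is a non-terminal, add [B → .γ] for all productions B → γ; repeat for the newly added items until nothing changes.

Start with: [D → y . L]
  [D → y . L] has the dot before L: add [L → . / )], [L → . y], [L → . / L /]
No further items can be added.

CLOSURE = { [D → y . L], [L → . / )], [L → . / L /], [L → . y] }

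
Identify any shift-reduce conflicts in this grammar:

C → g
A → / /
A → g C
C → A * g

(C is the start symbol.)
Augment with C' → C and build the canonical LR(0) collection (I0 = CLOSURE({[C' → . C]}), then GOTO on every symbol after a dot until no new states appear). It has 9 states:
  I0: { [A → . / /], [A → . g C], [C → . A * g], [C → . g], [C' → . C] }  — shift
  I1: { [A → / . /] }  — shift
  I2: { [C → A . * g] }  — shift
  I3: { [C' → C .] }  — accept
  I4: { [A → . / /], [A → . g C], [A → g . C], [C → . A * g], [C → . g], [C → g .] }  — shift, reduce
  I5: { [A → g C .] }  — reduce
  I6: { [C → A * . g] }  — shift
  I7: { [C → A * g .] }  — reduce
  I8: { [A → / / .] }  — reduce

I4 contains reduce item [C → g .] and shift items [A → . / /], [A → . g C], [C → . g] — shift-reduce conflict.

Answer: Yes — I4: [C → g .] vs [A → . / /]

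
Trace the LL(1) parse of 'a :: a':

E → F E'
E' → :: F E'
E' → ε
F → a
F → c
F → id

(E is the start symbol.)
Stack is shown with the top on the left.

Stack      Input     Action
---------------------------
E $        a :: a $  output E → F E'
F E' $     a :: a $  output F → a
a E' $     a :: a $  match 'a'
E' $       :: a $    output E' → :: F E'
:: F E' $  :: a $    match '::'
F E' $     a $       output F → a
a E' $     a $       match 'a'
E' $       $         output E' → ε
$          $         accept

The string is accepted.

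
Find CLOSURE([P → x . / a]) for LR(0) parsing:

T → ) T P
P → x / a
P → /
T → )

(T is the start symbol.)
{ [P → x . / a] }

To compute CLOSURE, for each item [A → α.Bβ] where B is a non-terminal, add [B → .γ] for all productions B → γ; repeat for the newly added items until nothing changes.

Start with: [P → x . / a]
The dot precedes the terminal '/', so nothing is added.

CLOSURE = { [P → x . / a] }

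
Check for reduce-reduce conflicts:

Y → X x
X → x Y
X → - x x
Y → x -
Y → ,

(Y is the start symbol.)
No reduce-reduce conflicts

A reduce-reduce conflict occurs when an LR(0) state has two complete items [A → α .] and [B → β .] — both call for a reduction, and with no lookahead the parser cannot choose between them.

Augment with Y' → Y and build the canonical LR(0) collection (I0 = CLOSURE({[Y' → . Y]}), then GOTO on every symbol after a dot until no new states appear). It has 11 states:
  I0: { [X → . - x x], [X → . x Y], [Y → . ,], [Y → . X x], [Y → . x -], [Y' → . Y] }  — shift
  I1: { [Y → , .] }  — reduce
  I2: { [X → - . x x] }  — shift
  I3: { [Y → X . x] }  — shift
  I4: { [Y' → Y .] }  — accept
  I5: { [X → . - x x], [X → . x Y], [X → x . Y], [Y → . ,], [Y → . X x], [Y → . x -], [Y → x . -] }  — shift
  I6: { [X → - . x x], [Y → x - .] }  — shift, reduce
  I7: { [X → x Y .] }  — reduce
  I8: { [X → - x . x] }  — shift
  I9: { [X → - x x .] }  — reduce
  I10: { [Y → X x .] }  — reduce

No state contains more than one complete item.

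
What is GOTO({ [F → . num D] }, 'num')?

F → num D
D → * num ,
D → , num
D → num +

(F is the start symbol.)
{ [D → . * num ,], [D → . , num], [D → . num +], [F → num . D] }

GOTO(I, 'num') = CLOSURE({ [A → αX.β] : [A → α.Xβ] ∈ I, X = 'num' })

Items with dot before 'num', with the dot advanced:
  [F → . num D] → [F → num . D]
Closure of the advanced items:
  [F → num . D] has the dot before D: add [D → . * num ,], [D → . , num], [D → . num +]

GOTO = { [D → . * num ,], [D → . , num], [D → . num +], [F → num . D] }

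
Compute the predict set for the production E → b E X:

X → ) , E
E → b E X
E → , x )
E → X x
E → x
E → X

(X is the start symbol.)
PREDICT(E → b E X) = (FIRST(RHS) \ {ε}) ∪ (FOLLOW(E) if ε ∈ FIRST(RHS), i.e. RHS ⇒* ε)
FIRST(b E X) = { 'b' }
ε ∉ FIRST(b E X), so FOLLOW(E) is not added.
PREDICT(E → b E X) = { 'b' }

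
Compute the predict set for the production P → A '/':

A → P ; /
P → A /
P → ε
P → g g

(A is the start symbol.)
{ ';', 'g' }

PREDICT(P → A '/') = (FIRST(RHS) \ {ε}) ∪ (FOLLOW(P) if ε ∈ FIRST(RHS), i.e. RHS ⇒* ε)
FIRST(A) = { ';', 'g' }
FIRST(A '/') = { ';', 'g' }
ε ∉ FIRST(A '/'), so FOLLOW(P) is not added.
PREDICT(P → A '/') = { ';', 'g' }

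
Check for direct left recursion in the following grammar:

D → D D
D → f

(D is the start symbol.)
Yes, D is left-recursive

Direct left recursion occurs when N → N α for some non-terminal N (the right-hand side begins with the left-hand side itself).

D → D D: LEFT RECURSIVE (starts with D)
D → f: starts with f

The grammar has direct left recursion on: D.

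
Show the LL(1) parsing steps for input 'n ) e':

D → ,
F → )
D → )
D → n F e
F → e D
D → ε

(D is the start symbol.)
LL(1) parsing maintains a stack (initially the start symbol over $) and the input. At each step: if the stack top is a terminal, match it against the current input token; if it is a non-terminal N, replace it with the RHS of M[N, lookahead] (the unique production whose predict set contains the lookahead).

Stack is shown with the top on the left.

Stack    Input    Action
------------------------
D $      n ) e $  output D → n F e
n F e $  n ) e $  match 'n'
F e $    ) e $    output F → )
) e $    ) e $    match ')'
e $      e $      match 'e'
$        $        accept

The string is accepted.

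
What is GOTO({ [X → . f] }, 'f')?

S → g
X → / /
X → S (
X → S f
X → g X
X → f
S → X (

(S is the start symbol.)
GOTO(I, 'f') = CLOSURE({ [A → αX.β] : [A → α.Xβ] ∈ I, X = 'f' })

Items with dot before 'f', with the dot advanced:
  [X → . f] → [X → f .]
Closure adds nothing (no advanced item has the dot before a non-terminal).

GOTO = { [X → f .] }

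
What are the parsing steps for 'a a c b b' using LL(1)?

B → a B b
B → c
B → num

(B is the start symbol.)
Stack is shown with the top on the left.

Stack      Input        Action
------------------------------
B $        a a c b b $  output B → a B b
a B b $    a a c b b $  match 'a'
B b $      a c b b $    output B → a B b
a B b b $  a c b b $    match 'a'
B b b $    c b b $      output B → c
c b b $    c b b $      match 'c'
b b $      b b $        match 'b'
b $        b $          match 'b'
$          $            accept

The string is accepted.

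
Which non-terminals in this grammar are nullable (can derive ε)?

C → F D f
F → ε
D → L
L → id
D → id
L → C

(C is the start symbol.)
{ 'F' }

A non-terminal is nullable if it can derive ε (the empty string): either it has an ε-production, or it has a production whose right-hand side consists entirely of nullable non-terminals.

ε-productions: F → ε
So F is immediately nullable.
No further non-terminal can be added: every production for the remaining non-terminals contains a terminal or a non-nullable non-terminal.
Nullable = { 'F' }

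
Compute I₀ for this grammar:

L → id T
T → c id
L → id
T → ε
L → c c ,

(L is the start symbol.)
{ [L → . c c ,], [L → . id T], [L → . id], [L' → . L] }

First, augment the grammar with L' → L
I₀ = CLOSURE({ [L' → . L] }):
  [L' → . L] has the dot before L: add [L → . id T], [L → . id], [L → . c c ,]
No further items can be added.

I₀ = { [L → . c c ,], [L → . id T], [L → . id], [L' → . L] }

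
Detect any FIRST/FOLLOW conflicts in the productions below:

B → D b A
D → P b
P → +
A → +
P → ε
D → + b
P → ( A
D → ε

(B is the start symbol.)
Yes. D → P b with FOLLOW(D) on { 'b' }

Nullable non-terminals: D, P.
FIRST sets used below: FIRST(P) = { '(', '+', ε }

D: nullable alternative(s) D → ε; FOLLOW(D) = { 'b' }
  D → P b: FIRST \ {ε} = { '(', '+', 'b' } — overlaps FOLLOW(D) on { 'b' }: CONFLICT
  D → + b: FIRST \ {ε} = { '+' } — disjoint from FOLLOW(D)
  D → ε: FIRST \ {ε} = { } — this is the only nullable alternative, skip

P: nullable alternative(s) P → ε; FOLLOW(P) = { 'b' }
  P → +: FIRST \ {ε} = { '+' } — disjoint from FOLLOW(P)
  P → ε: FIRST \ {ε} = { } — this is the only nullable alternative, skip
  P → ( A: FIRST \ {ε} = { '(' } — disjoint from FOLLOW(P)

A, B have no nullable alternative, so no FIRST/FOLLOW check is needed there.

So the grammar has 1 FIRST/FOLLOW conflict (marked CONFLICT above).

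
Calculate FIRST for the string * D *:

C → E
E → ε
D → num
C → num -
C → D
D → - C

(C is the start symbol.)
{ '*' }

To compute FIRST(* D *), process the symbols left to right:
Symbol * is a terminal. Add '*' and stop.
FIRST(* D *) = { '*' }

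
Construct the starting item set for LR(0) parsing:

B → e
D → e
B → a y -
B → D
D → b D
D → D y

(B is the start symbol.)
First, augment the grammar with B' → B
I₀ = CLOSURE({ [B' → . B] }):
  [B' → . B] has the dot before B: add [B → . e], [B → . a y -], [B → . D]
  [B → . D] has the dot before D: add [D → . e], [D → . b D], [D → . D y]
No further items can be added.

I₀ = { [B → . D], [B → . a y -], [B → . e], [B' → . B], [D → . D y], [D → . b D], [D → . e] }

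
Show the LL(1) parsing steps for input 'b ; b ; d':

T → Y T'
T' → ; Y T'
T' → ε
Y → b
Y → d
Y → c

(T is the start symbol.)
LL(1) parsing maintains a stack (initially the start symbol over $) and the input. At each step: if the stack top is a terminal, match it against the current input token; if it is a non-terminal N, replace it with the RHS of M[N, lookahead] (the unique production whose predict set contains the lookahead).

Stack is shown with the top on the left.

Stack     Input        Action
-----------------------------
T $       b ; b ; d $  output T → Y T'
Y T' $    b ; b ; d $  output Y → b
b T' $    b ; b ; d $  match 'b'
T' $      ; b ; d $    output T' → ; Y T'
; Y T' $  ; b ; d $    match ';'
Y T' $    b ; d $      output Y → b
b T' $    b ; d $      match 'b'
T' $      ; d $        output T' → ; Y T'
; Y T' $  ; d $        match ';'
Y T' $    d $          output Y → d
d T' $    d $          match 'd'
T' $      $            output T' → ε
$         $            accept

The string is accepted.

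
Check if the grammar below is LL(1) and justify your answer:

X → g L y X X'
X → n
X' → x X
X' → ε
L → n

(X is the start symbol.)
A grammar is LL(1) if for each non-terminal N with multiple productions, the predict sets of those productions are pairwise disjoint, where PREDICT(N → α) = (FIRST(α) \ {ε}) ∪ (FOLLOW(N) if α ⇒* ε).

Relevant sets:
  FOLLOW(X') = { $, 'x' }

For X:
  PREDICT(X → g L y X X') = { 'g' }
  PREDICT(X → n) = { 'n' }
For X':
  PREDICT(X' → x X) = { 'x' }
  PREDICT(X' → ε) = { $, 'x' }
L has a single production, so nothing to check there.

Conflict found: Predict set conflict for X': { 'x' }
The grammar is NOT LL(1).

Answer: No. Predict set conflict for X': { 'x' }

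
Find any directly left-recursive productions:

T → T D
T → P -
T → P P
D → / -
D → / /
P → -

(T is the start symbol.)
Direct left recursion occurs when N → N α for some non-terminal N (the right-hand side begins with the left-hand side itself).

T → T D: LEFT RECURSIVE (starts with T)
T → P -: starts with P
T → P P: starts with P
D → / -: starts with '/'
D → / /: starts with '/'
P → -: starts with '-'

The grammar has direct left recursion on: T.

Answer: Yes, T is left-recursive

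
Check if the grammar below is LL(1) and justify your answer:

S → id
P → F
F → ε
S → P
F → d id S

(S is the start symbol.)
A grammar is LL(1) if for each non-terminal N with multiple productions, the predict sets of those productions are pairwise disjoint, where PREDICT(N → α) = (FIRST(α) \ {ε}) ∪ (FOLLOW(N) if α ⇒* ε).

Relevant sets:
  FIRST(P) = { 'd', ε }
  FOLLOW(S) = { $ }
  FOLLOW(F) = { $ }

For S:
  PREDICT(S → id) = { 'id' }
  PREDICT(S → P) = { $, 'd' }
For F:
  PREDICT(F → ε) = { $ }
  PREDICT(F → d id S) = { 'd' }
P has a single production, so nothing to check there.

All predict sets are disjoint. The grammar IS LL(1).

Answer: Yes, the grammar is LL(1).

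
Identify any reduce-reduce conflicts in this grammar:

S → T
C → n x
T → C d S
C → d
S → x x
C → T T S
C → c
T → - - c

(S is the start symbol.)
No reduce-reduce conflicts

Augment with S' → S and build the canonical LR(0) collection (I0 = CLOSURE({[S' → . S]}), then GOTO on every symbol after a dot until no new states appear). It has 18 states:
  I0: { [C → . T T S], [C → . c], [C → . d], [C → . n x], [S → . T], [S → . x x], [S' → . S], [T → . - - c], [T → . C d S] }  — shift
  I1: { [T → - . - c] }  — shift
  I2: { [T → C . d S] }  — shift
  I3: { [S' → S .] }  — accept
  I4: { [C → . T T S], [C → . c], [C → . d], [C → . n x], [C → T . T S], [S → T .], [T → . - - c], [T → . C d S] }  — shift, reduce
  I5: { [C → c .] }  — reduce
  I6: { [C → d .] }  — reduce
  I7: { [C → n . x] }  — shift
  I8: { [S → x . x] }  — shift
  I9: { [S → x x .] }  — reduce
  I10: { [C → n x .] }  — reduce
  I11: { [C → . T T S], [C → . c], [C → . d], [C → . n x], [C → T . T S], [C → T T . S], [S → . T], [S → . x x], [T → . - - c], [T → . C d S] }  — shift
  I12: { [C → T T S .] }  — reduce
  I13: { [C → . T T S], [C → . c], [C → . d], [C → . n x], [C → T . T S], [C → T T . S], [S → . T], [S → . x x], [S → T .], [T → . - - c], [T → . C d S] }  — shift, reduce
  I14: { [C → . T T S], [C → . c], [C → . d], [C → . n x], [S → . T], [S → . x x], [T → . - - c], [T → . C d S], [T → C d . S] }  — shift
  I15: { [T → C d S .] }  — reduce
  I16: { [T → - - . c] }  — shift
  I17: { [T → - - c .] }  — reduce

No state contains more than one complete item.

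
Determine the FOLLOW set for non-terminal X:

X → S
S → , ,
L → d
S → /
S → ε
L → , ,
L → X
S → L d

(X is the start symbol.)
X is the start symbol, so $ ∈ FOLLOW(X).
In L → X: X is at the end, add FOLLOW(L)

The FOLLOW sets referred to above (computed the same way, to a fixed point):
  FOLLOW(L) = { 'd' }

Taking the union: FOLLOW(X) = { $, 'd' }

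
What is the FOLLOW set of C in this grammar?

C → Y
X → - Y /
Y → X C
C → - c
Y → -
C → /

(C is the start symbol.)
C is the start symbol, so $ ∈ FOLLOW(C).
In Y → X C: C is at the end, add FOLLOW(Y)

The FOLLOW sets referred to above (computed the same way, to a fixed point):
  FOLLOW(Y) = { $, '/' }

Taking the union: FOLLOW(C) = { $, '/' }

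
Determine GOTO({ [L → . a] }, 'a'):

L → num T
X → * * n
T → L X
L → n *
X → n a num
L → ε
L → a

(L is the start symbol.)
GOTO(I, 'a') = CLOSURE({ [A → αX.β] : [A → α.Xβ] ∈ I, X = 'a' })

Items with dot before 'a', with the dot advanced:
  [L → . a] → [L → a .]
Closure adds nothing (no advanced item has the dot before a non-terminal).

GOTO = { [L → a .] }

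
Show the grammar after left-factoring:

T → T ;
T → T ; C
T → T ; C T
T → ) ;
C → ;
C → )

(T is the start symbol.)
T → T ; T'
T' → ε
T' → C T''
T'' → ε
T'' → T
T → ) ;
C → ;
C → )

Left-factoring transforms A → αβ₁ | αβ₂ into A → αA' and A' → β₁ | β₂
(α is the longest common prefix among the alternatives). Repeat until
no nonterminal has two alternatives with a common prefix.

Round 1: T has alternatives sharing prefix 'T ;'. Introduce T': T → T ; T'
  Add: T' → ε
  Add: T' → C
  Add: T' → C T

Round 2: T' has alternatives sharing prefix 'C'. Introduce T'': T' → C T''
  Add: T'' → ε
  Add: T'' → T

No remaining common prefixes — done.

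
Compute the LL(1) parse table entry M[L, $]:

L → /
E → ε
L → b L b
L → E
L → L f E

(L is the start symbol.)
L → E

To find M[L, $], we find productions for L where $ is in the predict set (PREDICT(N → α) = (FIRST(α) \ {ε}) ∪ (FOLLOW(N) if α ⇒* ε)).

Relevant sets:
  FIRST(E) = { ε }
  FIRST(L) = { '/', 'b', 'f', ε }
  FOLLOW(L) = { $, 'b', 'f' }

L → /: PREDICT = { '/' }
L → b L b: PREDICT = { 'b' }
L → E: PREDICT = { $, 'b', 'f' }
  $ is in predict set, so this production goes in M[L, $]
L → L f E: PREDICT = { '/', 'b', 'f' }

M[L, $] = L → E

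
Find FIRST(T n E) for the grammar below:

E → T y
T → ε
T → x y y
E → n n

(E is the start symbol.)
{ 'n', 'x' }

FIRST sets of the non-terminals involved (from the grammar, by fixed-point iteration):
  FIRST(T) = { 'x', ε }

To compute FIRST(T n E), process the symbols left to right:
Symbol T is a non-terminal. Add FIRST(T) \ {ε} = { 'x' }
T is nullable (ε ∈ FIRST(T)), continue to the next symbol.
Symbol n is a terminal. Add 'n' and stop.
FIRST(T n E) = { 'n', 'x' }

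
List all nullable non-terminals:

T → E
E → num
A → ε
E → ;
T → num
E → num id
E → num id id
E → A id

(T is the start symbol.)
{ 'A' }

A non-terminal is nullable if it can derive ε (the empty string): either it has an ε-production, or it has a production whose right-hand side consists entirely of nullable non-terminals.

ε-productions: A → ε
So A is immediately nullable.
No further non-terminal can be added: every production for the remaining non-terminals contains a terminal or a non-nullable non-terminal.
Nullable = { 'A' }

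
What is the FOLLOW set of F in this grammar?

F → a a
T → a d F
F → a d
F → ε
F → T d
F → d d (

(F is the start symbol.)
To compute FOLLOW(F), find every occurrence of F on a right-hand side N → α F β: add FIRST(β) \ {ε}, and if β is empty or nullable also add FOLLOW(N). Iterate to a fixed point.

F is the start symbol, so $ ∈ FOLLOW(F).
In T → a d F: F is at the end, add FOLLOW(T)

The FOLLOW sets referred to above (computed the same way, to a fixed point):
  FOLLOW(T) = { 'd' }

Taking the union: FOLLOW(F) = { $, 'd' }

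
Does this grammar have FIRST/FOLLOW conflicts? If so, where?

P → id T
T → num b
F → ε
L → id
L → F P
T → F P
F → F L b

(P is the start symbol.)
Yes. F → F L b with FOLLOW(F) on { 'id' }

A FIRST/FOLLOW conflict occurs when a non-terminal N has a nullable alternative N → β (β ⇒* ε) and another alternative N → α with FIRST(α) ∩ FOLLOW(N) ≠ ∅: on such a lookahead the parser cannot decide between expanding α and letting N vanish via β.

Nullable non-terminals: F.
FIRST sets used below: FIRST(F) = { 'id', ε }, FIRST(L) = { 'id' }

F: nullable alternative(s) F → ε; FOLLOW(F) = { 'id' }
  F → ε: FIRST \ {ε} = { } — this is the only nullable alternative, skip
  F → F L b: FIRST \ {ε} = { 'id' } — overlaps FOLLOW(F) on { 'id' }: CONFLICT

L, P, T have no nullable alternative, so no FIRST/FOLLOW check is needed there.

So the grammar has 1 FIRST/FOLLOW conflict (marked CONFLICT above).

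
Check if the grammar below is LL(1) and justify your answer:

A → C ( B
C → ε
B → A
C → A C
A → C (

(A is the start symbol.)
A grammar is LL(1) if for each non-terminal N with multiple productions, the predict sets of those productions are pairwise disjoint, where PREDICT(N → α) = (FIRST(α) \ {ε}) ∪ (FOLLOW(N) if α ⇒* ε).

Relevant sets:
  FIRST(C) = { '(', ε }
  FIRST(A) = { '(' }
  FOLLOW(C) = { '(' }

For A:
  PREDICT(A → C '(' B) = { '(' }
  PREDICT(A → C '(') = { '(' }
For C:
  PREDICT(C → ε) = { '(' }
  PREDICT(C → A C) = { '(' }
B has a single production, so nothing to check there.

Conflict found: Predict set conflict for A: { '(' }
The grammar is NOT LL(1).

Answer: No. Predict set conflict for A: { '(' }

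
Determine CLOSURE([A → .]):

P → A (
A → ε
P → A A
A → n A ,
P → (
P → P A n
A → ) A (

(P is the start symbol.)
To compute CLOSURE, for each item [A → α.Bβ] where B is a non-terminal, add [B → .γ] for all productions B → γ; repeat for the newly added items until nothing changes.

Start with: [A → .]
The dot is at the end, so nothing is added.

CLOSURE = { [A → .] }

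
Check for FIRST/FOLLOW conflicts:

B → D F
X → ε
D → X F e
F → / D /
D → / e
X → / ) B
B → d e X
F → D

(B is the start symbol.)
Yes. X → '/' ')' B with FOLLOW(X) on { '/' }

A FIRST/FOLLOW conflict occurs when a non-terminal N has a nullable alternative N → β (β ⇒* ε) and another alternative N → α with FIRST(α) ∩ FOLLOW(N) ≠ ∅: on such a lookahead the parser cannot decide between expanding α and letting N vanish via β.

Nullable non-terminals: X.

X: nullable alternative(s) X → ε; FOLLOW(X) = { $, '/' }
  X → ε: FIRST \ {ε} = { } — this is the only nullable alternative, skip
  X → / ) B: FIRST \ {ε} = { '/' } — overlaps FOLLOW(X) on { '/' }: CONFLICT

B, D, F have no nullable alternative, so no FIRST/FOLLOW check is needed there.

So the grammar has 1 FIRST/FOLLOW conflict (marked CONFLICT above).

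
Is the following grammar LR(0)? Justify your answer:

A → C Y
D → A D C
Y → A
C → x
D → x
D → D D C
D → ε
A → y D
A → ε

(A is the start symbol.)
No. Shift-reduce conflict between [A → .] and [A → . y D]

A grammar is LR(0) if no state in the canonical LR(0) collection has:
  - both a shift item (dot before a terminal) and a complete item (shift-reduce conflict), or
  - two or more complete items (reduce-reduce conflict; the accept item [A' → A .] counts as a complete item here).

Augment with A' → A and build the canonical LR(0) collection (I0 = CLOSURE({[A' → . A]}), then GOTO on every symbol after a dot until no new states appear). It has 14 states:
  I0: { [A → . C Y], [A → . y D], [A → .], [A' → . A], [C → . x] }  — shift, reduce
  I1: { [A' → A .] }  — accept
  I2: { [A → . C Y], [A → . y D], [A → .], [A → C . Y], [C → . x], [Y → . A] }  — shift, reduce
  I3: { [C → x .] }  — reduce
  I4: { [A → . C Y], [A → . y D], [A → .], [A → y . D], [C → . x], [D → . A D C], [D → . D D C], [D → . x], [D → .] }  — shift, 2 reduces
  I5: { [A → . C Y], [A → . y D], [A → .], [C → . x], [D → . A D C], [D → . D D C], [D → . x], [D → .], [D → A . D C] }  — shift, 2 reduces
  I6: { [A → . C Y], [A → . y D], [A → .], [A → y D .], [C → . x], [D → . A D C], [D → . D D C], [D → . x], [D → .], [D → D . D C] }  — shift, 3 reduces
  I7: { [C → x .], [D → x .] }  — 2 reduces
  I8: { [A → . C Y], [A → . y D], [A → .], [C → . x], [D → . A D C], [D → . D D C], [D → . x], [D → .], [D → D . D C], [D → D D . C] }  — shift, 2 reduces
  I9: { [A → . C Y], [A → . y D], [A → .], [A → C . Y], [C → . x], [D → D D C .], [Y → . A] }  — shift, 2 reduces
  I10: { [Y → A .] }  — reduce
  I11: { [A → C Y .] }  — reduce
  I12: { [A → . C Y], [A → . y D], [A → .], [C → . x], [D → . A D C], [D → . D D C], [D → . x], [D → .], [D → A D . C], [D → D . D C] }  — shift, 2 reduces
  I13: { [A → . C Y], [A → . y D], [A → .], [A → C . Y], [C → . x], [D → A D C .], [Y → . A] }  — shift, 2 reduces

Conflict in state I0:
  Shift-reduce conflict between [A → .] and [A → . y D]
So the grammar is NOT LR(0).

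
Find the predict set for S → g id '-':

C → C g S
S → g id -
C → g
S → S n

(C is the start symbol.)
{ 'g' }

PREDICT(S → g id '-') = (FIRST(RHS) \ {ε}) ∪ (FOLLOW(S) if ε ∈ FIRST(RHS), i.e. RHS ⇒* ε)
FIRST(g id '-') = { 'g' }
ε ∉ FIRST(g id '-'), so FOLLOW(S) is not added.
PREDICT(S → g id '-') = { 'g' }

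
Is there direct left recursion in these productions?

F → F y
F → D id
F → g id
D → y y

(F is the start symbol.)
F → F y: LEFT RECURSIVE (starts with F)
F → D id: starts with D
F → g id: starts with g
D → y y: starts with y

The grammar has direct left recursion on: F.

Answer: Yes, F is left-recursive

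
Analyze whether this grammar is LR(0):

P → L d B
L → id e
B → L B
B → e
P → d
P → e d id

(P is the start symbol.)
Augment with P' → P and build the canonical LR(0) collection (I0 = CLOSURE({[P' → . P]}), then GOTO on every symbol after a dot until no new states appear). It has 14 states:
  I0: { [L → . id e], [P → . L d B], [P → . d], [P → . e d id], [P' → . P] }  — shift
  I1: { [P → L . d B] }  — shift
  I2: { [P' → P .] }  — accept
  I3: { [P → d .] }  — reduce
  I4: { [P → e . d id] }  — shift
  I5: { [L → id . e] }  — shift
  I6: { [L → id e .] }  — reduce
  I7: { [P → e d . id] }  — shift
  I8: { [P → e d id .] }  — reduce
  I9: { [B → . L B], [B → . e], [L → . id e], [P → L d . B] }  — shift
  I10: { [P → L d B .] }  — reduce
  I11: { [B → . L B], [B → . e], [B → L . B], [L → . id e] }  — shift
  I12: { [B → e .] }  — reduce
  I13: { [B → L B .] }  — reduce

Every state is either a pure shift/goto state or contains exactly one complete item and nothing to shift — no conflicts. The grammar is LR(0).

Answer: Yes, the grammar is LR(0)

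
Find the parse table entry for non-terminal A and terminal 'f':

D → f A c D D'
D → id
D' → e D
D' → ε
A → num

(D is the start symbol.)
Empty (error entry)

To find M[A, 'f'], we find productions for A where 'f' is in the predict set (PREDICT(N → α) = (FIRST(α) \ {ε}) ∪ (FOLLOW(N) if α ⇒* ε)).

A → num: PREDICT = { 'num' }

M[A, 'f'] is empty (no production applies)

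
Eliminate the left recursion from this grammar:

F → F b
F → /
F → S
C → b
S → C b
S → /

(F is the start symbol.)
F → / F'
F → S F'
F' → b F'
F' → ε
C → b
S → C b
S → /

F is directly left-recursive. The standard transformation for
  A → A α₁ | ... | A α_m | β₁ | ... | β_n
is
  A  → β₁ A' | ... | β_n A'
  A' → α₁ A' | ... | α_m A' | ε

F → / becomes F → / F'
F → S becomes F → S F'
F → F b becomes F' → b F'
Add F' → ε

Productions for other non-terminals are unchanged:
  C → b
  S → C b
  S → /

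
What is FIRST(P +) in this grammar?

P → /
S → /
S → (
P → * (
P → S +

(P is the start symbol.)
{ '(', '*', '/' }

FIRST sets of the non-terminals involved (from the grammar, by fixed-point iteration):
  FIRST(P) = { '(', '*', '/' }

To compute FIRST(P +), process the symbols left to right:
Symbol P is a non-terminal. Add FIRST(P) \ {ε} = { '(', '*', '/' }
P is not nullable (ε ∉ FIRST(P)), so stop here.
FIRST(P +) = { '(', '*', '/' }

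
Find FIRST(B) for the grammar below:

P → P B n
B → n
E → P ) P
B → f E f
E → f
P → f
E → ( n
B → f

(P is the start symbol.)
To compute FIRST(B), examine every production with B on the left-hand side, reading each right-hand side left to right until a non-nullable symbol is reached.

From B → n:
  - n is a terminal: add 'n' and stop
From B → f E f:
  - f is a terminal: add 'f' and stop
From B → f:
  - f is a terminal: add 'f' and stop

Collecting: FIRST(B) = { 'f', 'n' }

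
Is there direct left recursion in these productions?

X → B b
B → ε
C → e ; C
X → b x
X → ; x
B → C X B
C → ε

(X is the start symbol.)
No direct left recursion

X → B b: starts with B
B → ε: starts with ε
C → e ; C: starts with e
X → b x: starts with b
X → ; x: starts with ';'
B → C X B: starts with C
C → ε: starts with ε

No direct left recursion found.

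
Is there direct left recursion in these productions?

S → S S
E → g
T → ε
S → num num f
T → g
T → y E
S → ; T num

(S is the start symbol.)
Yes, S is left-recursive

Direct left recursion occurs when N → N α for some non-terminal N (the right-hand side begins with the left-hand side itself).

S → S S: LEFT RECURSIVE (starts with S)
E → g: starts with g
T → ε: starts with ε
S → num num f: starts with num
T → g: starts with g
T → y E: starts with y
S → ; T num: starts with ';'

The grammar has direct left recursion on: S.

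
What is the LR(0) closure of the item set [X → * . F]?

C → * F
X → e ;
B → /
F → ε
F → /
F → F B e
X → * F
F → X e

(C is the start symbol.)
{ [F → . /], [F → . F B e], [F → . X e], [F → .], [X → * . F], [X → . * F], [X → . e ;] }

To compute CLOSURE, for each item [A → α.Bβ] where B is a non-terminal, add [B → .γ] for all productions B → γ; repeat for the newly added items until nothing changes.

Start with: [X → * . F]
  [X → * . F] has the dot before F: add [F → .], [F → . /], [F → . F B e], [F → . X e]
  [F → . X e] has the dot before X: add [X → . e ;], [X → . * F]
No further items can be added.

CLOSURE = { [F → . /], [F → . F B e], [F → . X e], [F → .], [X → * . F], [X → . * F], [X → . e ;] }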